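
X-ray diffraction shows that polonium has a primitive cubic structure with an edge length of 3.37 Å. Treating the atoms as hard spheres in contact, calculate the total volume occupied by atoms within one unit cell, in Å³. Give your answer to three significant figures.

20.0 Å³

In a simple cubic lattice atoms touch along the cell edge, so a = 2r, so r = 0.5000a = 1.685 Å.
V_atoms = Z × (4/3)πr³ = 1 × (4/3)π × (1.685)³ = 20.0 Å³.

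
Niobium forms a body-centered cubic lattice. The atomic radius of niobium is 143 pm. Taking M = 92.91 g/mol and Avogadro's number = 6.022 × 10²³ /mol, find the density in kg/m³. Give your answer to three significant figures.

In a BCC lattice, atoms touch along the body diagonal, so √3·a = 4r, giving a = 330.2 pm = 3.302 × 10^-8 cm.
With Z = 2, ρ = Z·M/(N_A·a³) = 2 × 92.91 / (6.022 × 10²³ × 3.602 × 10^-23) = 8.567 g/cm³ = 8570 kg/m³.

8570 kg/m³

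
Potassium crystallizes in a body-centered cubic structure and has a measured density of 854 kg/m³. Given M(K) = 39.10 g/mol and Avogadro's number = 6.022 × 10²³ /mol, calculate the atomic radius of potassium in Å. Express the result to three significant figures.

2.31 Å

For a BCC cell (Z = 2), a³ = Z·M/(N_A·ρ) = 2 × 39.10 / (6.022 × 10²³ × 0.8540) = 1.521 × 10^-22 cm³, so a = 5.337 × 10^-8 cm = 5.337 Å.
Atoms touch along the body diagonal, so √3·a = 4r, so r = 0.4330 × a = 2.31 Å.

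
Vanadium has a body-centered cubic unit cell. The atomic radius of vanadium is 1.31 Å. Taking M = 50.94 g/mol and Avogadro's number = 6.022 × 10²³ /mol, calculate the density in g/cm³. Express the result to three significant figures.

6.11 g/cm³

In a BCC lattice, atoms touch along the body diagonal, so √3·a = 4r, giving a = 3.025 Å = 3.025 × 10^-8 cm.
With Z = 2, ρ = Z·M/(N_A·a³) = 2 × 50.94 / (6.022 × 10²³ × 2.769 × 10^-23) = 6.110 g/cm³.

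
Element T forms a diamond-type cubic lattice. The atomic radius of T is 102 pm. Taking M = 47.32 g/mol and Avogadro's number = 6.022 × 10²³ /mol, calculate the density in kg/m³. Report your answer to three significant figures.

In a diamond cubic lattice, nearest neighbors lie along the body diagonal with √3·a = 8r, giving a = 471.1 pm = 4.711 × 10^-8 cm.
With Z = 8, ρ = Z·M/(N_A·a³) = 8 × 47.32 / (6.022 × 10²³ × 1.046 × 10^-22) = 6.012 g/cm³ = 6010 kg/m³.

6010 kg/m³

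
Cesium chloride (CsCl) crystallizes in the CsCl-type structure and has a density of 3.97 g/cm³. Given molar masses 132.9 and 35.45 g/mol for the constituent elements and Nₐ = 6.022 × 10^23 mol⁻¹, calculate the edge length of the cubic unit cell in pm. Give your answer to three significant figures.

M(CsCl) = 168.35 g/mol; Z = 1 formula unit per cell.
a³ = Z·M/(N_A·ρ) = 1 × 168.35 / (6.022 × 10²³ × 3.97) = 7.042 × 10^-23 cm³, so a = 4.129 × 10^-8 cm = 413 pm.

413 pm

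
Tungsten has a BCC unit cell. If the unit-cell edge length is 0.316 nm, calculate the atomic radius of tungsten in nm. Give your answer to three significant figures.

In a BCC lattice, atoms touch along the body diagonal, so √3·a = 4r.
r = √3·a/4 = 1.7321 × 0.316 / 4 = 0.137 nm.

0.137 nm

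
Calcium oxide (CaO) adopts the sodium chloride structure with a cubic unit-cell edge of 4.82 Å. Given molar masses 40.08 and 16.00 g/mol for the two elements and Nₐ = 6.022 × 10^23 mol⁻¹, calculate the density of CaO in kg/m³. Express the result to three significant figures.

3330 kg/m³

The sodium chloride structure contains Z = 4 formula units per cell; M(CaO) = 40.08 + 16.00 = 56.08 g/mol.
a³ = (4.820 × 10^-8 cm)³ = 1.120 × 10^-22 cm³.
ρ = 4 × 56.08 / (6.022 × 10²³ × 1.120 × 10^-22) = 3.326 g/cm³ = 3330 kg/m³.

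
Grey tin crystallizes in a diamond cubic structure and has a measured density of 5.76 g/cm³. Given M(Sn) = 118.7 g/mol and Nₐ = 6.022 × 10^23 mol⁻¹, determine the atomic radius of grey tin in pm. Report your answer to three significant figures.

For a diamond cubic cell (Z = 8), a³ = Z·M/(N_A·ρ) = 8 × 118.7 / (6.022 × 10²³ × 5.760) = 2.738 × 10^-22 cm³, so a = 6.493 × 10^-8 cm = 649.3 pm.
Nearest neighbors lie along the body diagonal with √3·a = 8r, so r = 0.2165 × a = 141 pm.

141 pm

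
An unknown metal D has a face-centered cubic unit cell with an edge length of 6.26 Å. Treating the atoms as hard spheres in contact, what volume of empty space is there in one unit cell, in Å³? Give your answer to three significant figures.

In an FCC lattice atoms touch along the face diagonal, so √2·a = 4r, so r = 0.3536a = 2.213 Å.
V_cell = a³ = 245.3 Å³; V_atoms = 4 × (4/3)πr³ = 181.7 Å³.
Empty space = 245.3 − 181.7 = 63.7 Å³.

63.7 Å³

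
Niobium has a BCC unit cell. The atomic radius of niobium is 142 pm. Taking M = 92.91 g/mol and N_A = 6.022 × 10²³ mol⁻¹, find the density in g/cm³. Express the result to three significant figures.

In a BCC lattice, atoms touch along the body diagonal, so √3·a = 4r, giving a = 327.9 pm = 3.279 × 10^-8 cm.
With Z = 2, ρ = Z·M/(N_A·a³) = 2 × 92.91 / (6.022 × 10²³ × 3.527 × 10^-23) = 8.750 g/cm³.

8.75 g/cm³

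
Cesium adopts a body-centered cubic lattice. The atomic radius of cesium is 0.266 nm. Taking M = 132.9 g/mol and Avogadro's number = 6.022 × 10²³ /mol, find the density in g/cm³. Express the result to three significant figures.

In a BCC lattice, atoms touch along the body diagonal, so √3·a = 4r, giving a = 0.6143 nm = 6.143 × 10^-8 cm.
With Z = 2, ρ = Z·M/(N_A·a³) = 2 × 132.9 / (6.022 × 10²³ × 2.318 × 10^-22) = 1.904 g/cm³.

1.90 g/cm³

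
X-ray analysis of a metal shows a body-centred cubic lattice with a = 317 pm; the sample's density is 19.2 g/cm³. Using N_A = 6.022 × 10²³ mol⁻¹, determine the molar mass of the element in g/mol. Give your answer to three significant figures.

184 g/mol

A BCC cell has Z = 2 atoms; a = 3.170 × 10^-8 cm.
M = ρ·N_A·a³/Z = 19.2 × 6.022 × 10²³ × 3.186 × 10^-23 / 2 = 184 g/mol.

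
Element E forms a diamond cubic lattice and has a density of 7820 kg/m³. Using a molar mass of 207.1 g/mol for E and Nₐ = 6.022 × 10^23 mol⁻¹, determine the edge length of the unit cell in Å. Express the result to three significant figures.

7.06 Å

With Z = 8 atoms per diamond cubic cell, a³ = Z·M/(N_A·ρ) = 8 × 207.1 / (6.022 × 10²³ × 7.820 g/cm³) = 3.518 × 10^-22 cm³.
a = (3.518 × 10^-22)^(1/3) = 7.060 × 10^-8 cm = 7.06 Å.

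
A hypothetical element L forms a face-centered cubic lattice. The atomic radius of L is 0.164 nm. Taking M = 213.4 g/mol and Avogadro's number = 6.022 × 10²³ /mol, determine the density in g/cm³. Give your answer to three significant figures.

In an FCC lattice, atoms touch along the face diagonal, so √2·a = 4r, giving a = 0.4639 nm = 4.639 × 10^-8 cm.
With Z = 4, ρ = Z·M/(N_A·a³) = 4 × 213.4 / (6.022 × 10²³ × 9.981 × 10^-23) = 14.20 g/cm³.

14.2 g/cm³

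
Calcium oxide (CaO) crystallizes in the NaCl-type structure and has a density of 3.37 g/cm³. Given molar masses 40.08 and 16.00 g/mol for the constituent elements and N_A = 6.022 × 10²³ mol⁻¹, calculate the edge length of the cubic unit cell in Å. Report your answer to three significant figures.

4.80 Å

M(CaO) = 56.08 g/mol; Z = 4 formula units per cell.
a³ = Z·M/(N_A·ρ) = 4 × 56.08 / (6.022 × 10²³ × 3.37) = 1.105 × 10^-22 cm³, so a = 4.799 × 10^-8 cm = 4.80 Å.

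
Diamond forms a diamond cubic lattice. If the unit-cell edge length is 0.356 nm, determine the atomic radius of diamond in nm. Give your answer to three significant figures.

In a diamond cubic lattice, nearest neighbors lie along the body diagonal with √3·a = 8r.
r = √3·a/8 = 1.7321 × 0.356 / 8 = 0.0771 nm.

0.0771 nm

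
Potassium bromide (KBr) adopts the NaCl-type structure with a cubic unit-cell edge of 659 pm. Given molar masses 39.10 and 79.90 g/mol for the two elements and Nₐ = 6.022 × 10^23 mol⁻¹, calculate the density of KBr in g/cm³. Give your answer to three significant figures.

The NaCl-type structure contains Z = 4 formula units per cell; M(KBr) = 39.10 + 79.90 = 119.0 g/mol.
a³ = (6.590 × 10^-8 cm)³ = 2.862 × 10^-22 cm³.
ρ = 4 × 119.0 / (6.022 × 10²³ × 2.862 × 10^-22) = 2.762 g/cm³.

2.76 g/cm³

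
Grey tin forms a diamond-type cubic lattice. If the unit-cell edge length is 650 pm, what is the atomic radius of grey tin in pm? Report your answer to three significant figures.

141 pm

In a diamond cubic lattice, nearest neighbors lie along the body diagonal with √3·a = 8r.
r = √3·a/8 = 1.7321 × 650 / 8 = 141 pm.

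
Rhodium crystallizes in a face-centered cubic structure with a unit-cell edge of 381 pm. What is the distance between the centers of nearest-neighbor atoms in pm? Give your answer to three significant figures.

In an FCC structure, atoms touch along the face diagonal, so √2·a = 4r; the nearest-neighbor distance equals 2r = 0.7071·a.
d = 0.7071 × 381 = 269 pm.

269 pm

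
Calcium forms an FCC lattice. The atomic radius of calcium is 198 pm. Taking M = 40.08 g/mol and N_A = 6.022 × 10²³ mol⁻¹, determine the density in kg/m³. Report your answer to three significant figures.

In an FCC lattice, atoms touch along the face diagonal, so √2·a = 4r, giving a = 560.0 pm = 5.600 × 10^-8 cm.
With Z = 4, ρ = Z·M/(N_A·a³) = 4 × 40.08 / (6.022 × 10²³ × 1.756 × 10^-22) = 1.516 g/cm³ = 1520 kg/m³.

1520 kg/m³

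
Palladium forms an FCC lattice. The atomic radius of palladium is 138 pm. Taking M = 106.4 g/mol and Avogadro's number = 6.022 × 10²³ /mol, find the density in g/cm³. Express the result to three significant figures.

In an FCC lattice, atoms touch along the face diagonal, so √2·a = 4r, giving a = 390.3 pm = 3.903 × 10^-8 cm.
With Z = 4, ρ = Z·M/(N_A·a³) = 4 × 106.4 / (6.022 × 10²³ × 5.947 × 10^-23) = 11.88 g/cm³.

11.9 g/cm³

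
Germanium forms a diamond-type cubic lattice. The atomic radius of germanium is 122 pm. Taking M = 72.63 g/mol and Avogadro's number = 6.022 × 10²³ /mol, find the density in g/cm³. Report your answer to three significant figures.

5.39 g/cm³

In a diamond cubic lattice, nearest neighbors lie along the body diagonal with √3·a = 8r, giving a = 563.5 pm = 5.635 × 10^-8 cm.
With Z = 8, ρ = Z·M/(N_A·a³) = 8 × 72.63 / (6.022 × 10²³ × 1.789 × 10^-22) = 5.393 g/cm³.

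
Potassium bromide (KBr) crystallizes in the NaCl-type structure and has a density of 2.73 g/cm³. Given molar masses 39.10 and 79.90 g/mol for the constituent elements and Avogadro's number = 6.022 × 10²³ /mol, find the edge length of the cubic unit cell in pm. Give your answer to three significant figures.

M(KBr) = 119.0 g/mol; Z = 4 formula units per cell.
a³ = Z·M/(N_A·ρ) = 4 × 119.0 / (6.022 × 10²³ × 2.73) = 2.895 × 10^-22 cm³, so a = 6.616 × 10^-8 cm = 662 pm.

662 pm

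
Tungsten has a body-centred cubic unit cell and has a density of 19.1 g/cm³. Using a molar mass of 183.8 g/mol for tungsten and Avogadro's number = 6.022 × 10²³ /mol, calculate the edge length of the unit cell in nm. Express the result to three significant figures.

With Z = 2 atoms per BCC cell, a³ = Z·M/(N_A·ρ) = 2 × 183.8 / (6.022 × 10²³ × 19.10 g/cm³) = 3.196 × 10^-23 cm³.
a = (3.196 × 10^-23)^(1/3) = 3.173 × 10^-8 cm = 0.317 nm.

0.317 nm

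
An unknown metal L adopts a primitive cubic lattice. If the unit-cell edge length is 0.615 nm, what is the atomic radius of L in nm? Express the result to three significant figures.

In a simple cubic lattice, atoms touch along the cell edge, so a = 2r.
r = a/2 = 0.615/2 = 0.308 nm.

0.308 nm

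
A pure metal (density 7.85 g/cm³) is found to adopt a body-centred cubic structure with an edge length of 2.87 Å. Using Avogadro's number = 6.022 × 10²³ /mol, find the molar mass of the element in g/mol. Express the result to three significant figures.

55.9 g/mol

A BCC cell has Z = 2 atoms; a = 2.870 × 10^-8 cm.
M = ρ·N_A·a³/Z = 7.85 × 6.022 × 10²³ × 2.364 × 10^-23 / 2 = 55.9 g/mol.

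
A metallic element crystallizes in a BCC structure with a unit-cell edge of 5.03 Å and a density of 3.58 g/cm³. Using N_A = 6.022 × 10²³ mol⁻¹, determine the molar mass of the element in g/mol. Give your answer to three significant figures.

A BCC cell has Z = 2 atoms; a = 5.030 × 10^-8 cm.
M = ρ·N_A·a³/Z = 3.58 × 6.022 × 10²³ × 1.273 × 10^-22 / 2 = 137 g/mol.

137 g/mol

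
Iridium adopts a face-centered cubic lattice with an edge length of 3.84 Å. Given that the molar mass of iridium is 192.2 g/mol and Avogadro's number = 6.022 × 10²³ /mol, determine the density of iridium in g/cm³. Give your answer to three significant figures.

An FCC unit cell contains Z = 4 atoms.
Cell volume: a³ = (3.84 Å)³ = (3.840 × 10^-8 cm)³ = 5.662 × 10^-23 cm³.
ρ = Z·M/(N_A·a³) = 4 × 192.2 / (6.022 × 10²³ × 5.662 × 10^-23) = 22.55 g/cm³.

22.5 g/cm³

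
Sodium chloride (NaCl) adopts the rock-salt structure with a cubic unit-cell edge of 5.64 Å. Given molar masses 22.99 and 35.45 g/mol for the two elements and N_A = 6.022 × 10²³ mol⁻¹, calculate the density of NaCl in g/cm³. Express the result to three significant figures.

2.16 g/cm³

The rock-salt structure contains Z = 4 formula units per cell; M(NaCl) = 22.99 + 35.45 = 58.44 g/mol.
a³ = (5.640 × 10^-8 cm)³ = 1.794 × 10^-22 cm³.
ρ = 4 × 58.44 / (6.022 × 10²³ × 1.794 × 10^-22) = 2.164 g/cm³.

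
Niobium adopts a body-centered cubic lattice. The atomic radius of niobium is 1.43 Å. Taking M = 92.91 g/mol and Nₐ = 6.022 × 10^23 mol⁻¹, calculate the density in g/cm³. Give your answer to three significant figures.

In a BCC lattice, atoms touch along the body diagonal, so √3·a = 4r, giving a = 3.302 Å = 3.302 × 10^-8 cm.
With Z = 2, ρ = Z·M/(N_A·a³) = 2 × 92.91 / (6.022 × 10²³ × 3.602 × 10^-23) = 8.567 g/cm³.

8.57 g/cm³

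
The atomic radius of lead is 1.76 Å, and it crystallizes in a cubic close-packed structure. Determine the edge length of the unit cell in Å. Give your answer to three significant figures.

4.98 Å

In an FCC lattice, atoms touch along the face diagonal, so √2·a = 4r.
a = 4r/√2 = 4 × 1.76 / 1.4142 = 4.98 Å.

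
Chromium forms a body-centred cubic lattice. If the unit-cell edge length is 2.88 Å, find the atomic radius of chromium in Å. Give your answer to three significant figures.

In a BCC lattice, atoms touch along the body diagonal, so √3·a = 4r.
r = √3·a/4 = 1.7321 × 2.88 / 4 = 1.25 Å.

1.25 Å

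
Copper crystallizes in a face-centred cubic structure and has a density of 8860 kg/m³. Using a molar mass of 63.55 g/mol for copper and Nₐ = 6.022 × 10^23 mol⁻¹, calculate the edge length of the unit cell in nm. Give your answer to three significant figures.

With Z = 4 atoms per FCC cell, a³ = Z·M/(N_A·ρ) = 4 × 63.55 / (6.022 × 10²³ × 8.860 g/cm³) = 4.764 × 10^-23 cm³.
a = (4.764 × 10^-23)^(1/3) = 3.625 × 10^-8 cm = 0.363 nm.

0.363 nm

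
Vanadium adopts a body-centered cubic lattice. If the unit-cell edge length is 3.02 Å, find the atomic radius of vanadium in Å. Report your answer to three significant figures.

In a BCC lattice, atoms touch along the body diagonal, so √3·a = 4r.
r = √3·a/4 = 1.7321 × 3.02 / 4 = 1.31 Å.

1.31 Å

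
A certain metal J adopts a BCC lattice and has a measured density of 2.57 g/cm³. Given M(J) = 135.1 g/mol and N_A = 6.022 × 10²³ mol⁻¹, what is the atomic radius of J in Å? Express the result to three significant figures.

For a BCC cell (Z = 2), a³ = Z·M/(N_A·ρ) = 2 × 135.1 / (6.022 × 10²³ × 2.570) = 1.746 × 10^-22 cm³, so a = 5.589 × 10^-8 cm = 5.589 Å.
Atoms touch along the body diagonal, so √3·a = 4r, so r = 0.4330 × a = 2.42 Å.

2.42 Å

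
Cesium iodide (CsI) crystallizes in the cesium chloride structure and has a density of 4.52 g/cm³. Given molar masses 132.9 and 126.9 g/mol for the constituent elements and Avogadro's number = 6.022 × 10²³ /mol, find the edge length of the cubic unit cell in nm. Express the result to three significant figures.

M(CsI) = 259.8 g/mol; Z = 1 formula unit per cell.
a³ = Z·M/(N_A·ρ) = 1 × 259.8 / (6.022 × 10²³ × 4.52) = 9.545 × 10^-23 cm³, so a = 4.570 × 10^-8 cm = 0.457 nm.

0.457 nm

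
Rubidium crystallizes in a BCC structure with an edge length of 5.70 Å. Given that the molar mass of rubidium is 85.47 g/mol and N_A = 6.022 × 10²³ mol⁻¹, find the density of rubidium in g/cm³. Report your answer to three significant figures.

A BCC unit cell contains Z = 2 atoms.
Cell volume: a³ = (5.70 Å)³ = (5.700 × 10^-8 cm)³ = 1.852 × 10^-22 cm³.
ρ = Z·M/(N_A·a³) = 2 × 85.47 / (6.022 × 10²³ × 1.852 × 10^-22) = 1.533 g/cm³.

1.53 g/cm³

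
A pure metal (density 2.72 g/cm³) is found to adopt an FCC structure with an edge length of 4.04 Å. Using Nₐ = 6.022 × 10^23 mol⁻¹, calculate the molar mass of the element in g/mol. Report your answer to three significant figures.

27.0 g/mol

An FCC cell has Z = 4 atoms; a = 4.040 × 10^-8 cm.
M = ρ·N_A·a³/Z = 2.72 × 6.022 × 10²³ × 6.594 × 10^-23 / 4 = 27.0 g/mol.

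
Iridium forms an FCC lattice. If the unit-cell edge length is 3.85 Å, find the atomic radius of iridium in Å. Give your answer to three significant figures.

In an FCC lattice, atoms touch along the face diagonal, so √2·a = 4r.
r = √2·a/4 = 1.4142 × 3.85 / 4 = 1.36 Å.

1.36 Å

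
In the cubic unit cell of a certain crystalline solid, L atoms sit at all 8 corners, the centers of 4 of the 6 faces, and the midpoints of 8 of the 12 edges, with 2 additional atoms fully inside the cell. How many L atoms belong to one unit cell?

Corner atoms are shared by 8 cells (1/8 each), face atoms by 2 (1/2 each), edge atoms by 4 (1/4 each), interior atoms are unshared.
Net atoms = 8 × 1/8 + 4 × 1/2 + 8 × 1/4 + 2 = 1 + 2 + 2 + 2 = 7.

7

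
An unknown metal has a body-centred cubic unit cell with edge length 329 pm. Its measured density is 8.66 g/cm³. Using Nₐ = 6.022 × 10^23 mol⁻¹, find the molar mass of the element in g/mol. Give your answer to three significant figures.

A BCC cell has Z = 2 atoms; a = 3.290 × 10^-8 cm.
M = ρ·N_A·a³/Z = 8.66 × 6.022 × 10²³ × 3.561 × 10^-23 / 2 = 92.9 g/mol.

92.9 g/mol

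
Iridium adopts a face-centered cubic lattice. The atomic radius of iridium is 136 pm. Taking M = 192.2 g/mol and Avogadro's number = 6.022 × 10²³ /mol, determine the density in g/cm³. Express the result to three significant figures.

22.4 g/cm³

In an FCC lattice, atoms touch along the face diagonal, so √2·a = 4r, giving a = 384.7 pm = 3.847 × 10^-8 cm.
With Z = 4, ρ = Z·M/(N_A·a³) = 4 × 192.2 / (6.022 × 10²³ × 5.692 × 10^-23) = 22.43 g/cm³.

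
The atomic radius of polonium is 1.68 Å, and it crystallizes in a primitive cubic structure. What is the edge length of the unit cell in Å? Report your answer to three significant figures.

In a simple cubic lattice, atoms touch along the cell edge, so a = 2r.
a = 2r = 2 × 1.68 = 3.36 Å.

3.36 Å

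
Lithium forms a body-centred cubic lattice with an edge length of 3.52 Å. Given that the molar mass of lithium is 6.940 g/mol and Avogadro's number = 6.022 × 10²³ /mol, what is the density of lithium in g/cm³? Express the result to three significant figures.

0.528 g/cm³

A BCC unit cell contains Z = 2 atoms.
Cell volume: a³ = (3.52 Å)³ = (3.520 × 10^-8 cm)³ = 4.361 × 10^-23 cm³.
ρ = Z·M/(N_A·a³) = 2 × 6.940 / (6.022 × 10²³ × 4.361 × 10^-23) = 0.5285 g/cm³.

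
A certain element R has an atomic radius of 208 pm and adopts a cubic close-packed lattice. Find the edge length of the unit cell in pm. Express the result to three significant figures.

588 pm

In an FCC lattice, atoms touch along the face diagonal, so √2·a = 4r.
a = 4r/√2 = 4 × 208 / 1.4142 = 588 pm.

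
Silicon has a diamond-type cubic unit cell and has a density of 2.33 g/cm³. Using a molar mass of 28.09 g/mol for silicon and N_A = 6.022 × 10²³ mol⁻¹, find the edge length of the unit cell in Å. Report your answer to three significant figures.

5.43 Å

With Z = 8 atoms per diamond cubic cell, a³ = Z·M/(N_A·ρ) = 8 × 28.09 / (6.022 × 10²³ × 2.330 g/cm³) = 1.602 × 10^-22 cm³.
a = (1.602 × 10^-22)^(1/3) = 5.431 × 10^-8 cm = 5.43 Å.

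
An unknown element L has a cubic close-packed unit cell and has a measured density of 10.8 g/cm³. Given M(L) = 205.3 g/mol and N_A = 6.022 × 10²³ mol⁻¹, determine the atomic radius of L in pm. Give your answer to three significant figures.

177 pm

For an FCC cell (Z = 4), a³ = Z·M/(N_A·ρ) = 4 × 205.3 / (6.022 × 10²³ × 10.80) = 1.263 × 10^-22 cm³, so a = 5.017 × 10^-8 cm = 501.7 pm.
Atoms touch along the face diagonal, so √2·a = 4r, so r = 0.3536 × a = 177 pm.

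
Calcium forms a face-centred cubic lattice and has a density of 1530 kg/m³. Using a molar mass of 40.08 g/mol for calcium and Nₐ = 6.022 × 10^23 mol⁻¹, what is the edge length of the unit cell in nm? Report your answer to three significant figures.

With Z = 4 atoms per FCC cell, a³ = Z·M/(N_A·ρ) = 4 × 40.08 / (6.022 × 10²³ × 1.530 g/cm³) = 1.740 × 10^-22 cm³.
a = (1.740 × 10^-22)^(1/3) = 5.583 × 10^-8 cm = 0.558 nm.

0.558 nm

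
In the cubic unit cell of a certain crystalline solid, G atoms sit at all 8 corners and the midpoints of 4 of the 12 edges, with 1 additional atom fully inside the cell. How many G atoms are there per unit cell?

Corner atoms are shared by 8 cells (1/8 each), edge atoms by 4 (1/4 each), interior atoms are unshared.
Net atoms = 8 × 1/8 + 4 × 1/4 + 1 = 1 + 1 + 1 = 3.

3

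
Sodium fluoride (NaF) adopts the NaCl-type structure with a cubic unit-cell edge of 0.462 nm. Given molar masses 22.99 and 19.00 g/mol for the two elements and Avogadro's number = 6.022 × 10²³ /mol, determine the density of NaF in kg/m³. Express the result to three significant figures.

The NaCl-type structure contains Z = 4 formula units per cell; M(NaF) = 22.99 + 19.00 = 41.99 g/mol.
a³ = (4.620 × 10^-8 cm)³ = 9.861 × 10^-23 cm³.
ρ = 4 × 41.99 / (6.022 × 10²³ × 9.861 × 10^-23) = 2.828 g/cm³ = 2830 kg/m³.

2830 kg/m³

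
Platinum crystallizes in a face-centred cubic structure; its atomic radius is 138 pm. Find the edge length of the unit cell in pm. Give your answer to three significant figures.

390 pm

In an FCC lattice, atoms touch along the face diagonal, so √2·a = 4r.
a = 4r/√2 = 4 × 138 / 1.4142 = 390 pm.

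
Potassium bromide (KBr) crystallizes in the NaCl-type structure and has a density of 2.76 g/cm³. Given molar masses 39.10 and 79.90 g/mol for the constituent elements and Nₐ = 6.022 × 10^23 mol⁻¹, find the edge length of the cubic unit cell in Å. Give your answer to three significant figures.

M(KBr) = 119.0 g/mol; Z = 4 formula units per cell.
a³ = Z·M/(N_A·ρ) = 4 × 119.0 / (6.022 × 10²³ × 2.76) = 2.864 × 10^-22 cm³, so a = 6.592 × 10^-8 cm = 6.59 Å.

6.59 Å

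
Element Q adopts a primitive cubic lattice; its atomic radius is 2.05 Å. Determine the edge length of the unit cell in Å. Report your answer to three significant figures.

4.10 Å

In a simple cubic lattice, atoms touch along the cell edge, so a = 2r.
a = 2r = 2 × 2.05 = 4.10 Å.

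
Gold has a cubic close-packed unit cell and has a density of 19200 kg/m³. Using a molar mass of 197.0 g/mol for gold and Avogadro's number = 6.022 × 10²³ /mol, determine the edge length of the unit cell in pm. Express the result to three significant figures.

With Z = 4 atoms per FCC cell, a³ = Z·M/(N_A·ρ) = 4 × 197.0 / (6.022 × 10²³ × 19.20 g/cm³) = 6.815 × 10^-23 cm³.
a = (6.815 × 10^-23)^(1/3) = 4.085 × 10^-8 cm = 408 pm.

408 pm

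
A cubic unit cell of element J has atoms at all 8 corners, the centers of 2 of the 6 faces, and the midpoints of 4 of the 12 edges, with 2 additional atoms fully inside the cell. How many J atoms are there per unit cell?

Corner atoms are shared by 8 cells (1/8 each), face atoms by 2 (1/2 each), edge atoms by 4 (1/4 each), interior atoms are unshared.
Net atoms = 8 × 1/8 + 2 × 1/2 + 4 × 1/4 + 2 = 1 + 1 + 1 + 2 = 5.

5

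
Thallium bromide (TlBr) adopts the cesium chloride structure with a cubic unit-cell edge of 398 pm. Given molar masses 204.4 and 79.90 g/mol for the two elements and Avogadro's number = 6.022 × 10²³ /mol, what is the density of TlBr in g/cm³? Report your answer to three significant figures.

The cesium chloride structure contains Z = 1 formula unit per cell; M(TlBr) = 204.4 + 79.90 = 284.3 g/mol.
a³ = (3.980 × 10^-8 cm)³ = 6.304 × 10^-23 cm³.
ρ = 1 × 284.3 / (6.022 × 10²³ × 6.304 × 10^-23) = 7.488 g/cm³.

7.49 g/cm³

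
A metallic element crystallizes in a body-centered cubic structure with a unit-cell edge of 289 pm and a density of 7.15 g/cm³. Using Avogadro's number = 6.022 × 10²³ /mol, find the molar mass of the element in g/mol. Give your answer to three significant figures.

52.0 g/mol

A BCC cell has Z = 2 atoms; a = 2.890 × 10^-8 cm.
M = ρ·N_A·a³/Z = 7.15 × 6.022 × 10²³ × 2.414 × 10^-23 / 2 = 52.0 g/mol.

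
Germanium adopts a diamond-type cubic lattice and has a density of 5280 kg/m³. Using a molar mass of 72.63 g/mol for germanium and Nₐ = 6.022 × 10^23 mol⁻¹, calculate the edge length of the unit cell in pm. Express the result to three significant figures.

567 pm

With Z = 8 atoms per diamond cubic cell, a³ = Z·M/(N_A·ρ) = 8 × 72.63 / (6.022 × 10²³ × 5.280 g/cm³) = 1.827 × 10^-22 cm³.
a = (1.827 × 10^-22)^(1/3) = 5.675 × 10^-8 cm = 567 pm.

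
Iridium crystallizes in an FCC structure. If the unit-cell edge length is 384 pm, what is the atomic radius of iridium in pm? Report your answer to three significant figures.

In an FCC lattice, atoms touch along the face diagonal, so √2·a = 4r.
r = √2·a/4 = 1.4142 × 384 / 4 = 136 pm.

136 pm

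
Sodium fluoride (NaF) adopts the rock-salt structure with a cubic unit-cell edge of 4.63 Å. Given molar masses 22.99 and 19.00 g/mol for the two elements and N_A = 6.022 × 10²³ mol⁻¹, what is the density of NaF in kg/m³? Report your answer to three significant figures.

The rock-salt structure contains Z = 4 formula units per cell; M(NaF) = 22.99 + 19.00 = 41.99 g/mol.
a³ = (4.630 × 10^-8 cm)³ = 9.925 × 10^-23 cm³.
ρ = 4 × 41.99 / (6.022 × 10²³ × 9.925 × 10^-23) = 2.810 g/cm³ = 2810 kg/m³.

2810 kg/m³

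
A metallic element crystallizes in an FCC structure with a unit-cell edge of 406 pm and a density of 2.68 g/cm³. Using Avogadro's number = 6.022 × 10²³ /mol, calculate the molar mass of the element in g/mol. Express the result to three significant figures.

27.0 g/mol

An FCC cell has Z = 4 atoms; a = 4.060 × 10^-8 cm.
M = ρ·N_A·a³/Z = 2.68 × 6.022 × 10²³ × 6.692 × 10^-23 / 4 = 27.0 g/mol.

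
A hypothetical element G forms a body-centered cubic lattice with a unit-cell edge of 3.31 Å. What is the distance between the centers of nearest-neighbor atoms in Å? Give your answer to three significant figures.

In a BCC structure, atoms touch along the body diagonal, so √3·a = 4r; the nearest-neighbor distance equals 2r = 0.8660·a.
d = 0.8660 × 3.31 = 2.87 Å.

2.87 Å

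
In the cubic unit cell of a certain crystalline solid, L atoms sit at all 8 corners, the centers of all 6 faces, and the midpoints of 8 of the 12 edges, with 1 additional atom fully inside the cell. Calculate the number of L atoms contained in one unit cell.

Corner atoms are shared by 8 cells (1/8 each), face atoms by 2 (1/2 each), edge atoms by 4 (1/4 each), interior atoms are unshared.
Net atoms = 8 × 1/8 + 6 × 1/2 + 8 × 1/4 + 1 = 1 + 3 + 2 + 1 = 7.

7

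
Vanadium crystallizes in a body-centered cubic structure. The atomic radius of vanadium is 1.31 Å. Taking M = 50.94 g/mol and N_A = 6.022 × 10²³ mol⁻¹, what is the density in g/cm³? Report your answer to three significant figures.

6.11 g/cm³

In a BCC lattice, atoms touch along the body diagonal, so √3·a = 4r, giving a = 3.025 Å = 3.025 × 10^-8 cm.
With Z = 2, ρ = Z·M/(N_A·a³) = 2 × 50.94 / (6.022 × 10²³ × 2.769 × 10^-23) = 6.110 g/cm³.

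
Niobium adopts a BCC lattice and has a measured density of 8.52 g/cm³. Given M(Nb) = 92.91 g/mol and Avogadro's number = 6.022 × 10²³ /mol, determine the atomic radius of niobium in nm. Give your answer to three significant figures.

For a BCC cell (Z = 2), a³ = Z·M/(N_A·ρ) = 2 × 92.91 / (6.022 × 10²³ × 8.520) = 3.622 × 10^-23 cm³, so a = 3.309 × 10^-8 cm = 0.3309 nm.
Atoms touch along the body diagonal, so √3·a = 4r, so r = 0.4330 × a = 0.143 nm.

0.143 nm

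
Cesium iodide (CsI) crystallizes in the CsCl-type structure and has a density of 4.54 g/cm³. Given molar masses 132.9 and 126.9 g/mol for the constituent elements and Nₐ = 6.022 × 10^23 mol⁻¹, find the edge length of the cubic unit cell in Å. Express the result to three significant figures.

4.56 Å

M(CsI) = 259.8 g/mol; Z = 1 formula unit per cell.
a³ = Z·M/(N_A·ρ) = 1 × 259.8 / (6.022 × 10²³ × 4.54) = 9.503 × 10^-23 cm³, so a = 4.563 × 10^-8 cm = 4.56 Å.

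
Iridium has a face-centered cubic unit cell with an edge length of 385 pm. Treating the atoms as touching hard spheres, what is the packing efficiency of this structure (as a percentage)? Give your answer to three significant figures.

In an FCC lattice atoms touch along the face diagonal, so √2·a = 4r, so r = 0.3536a = 136.1 pm.
Packing fraction = Z·(4/3)πr³ / a³ = 4 × (4/3)π × (136.1)³ / (385)³ = 0.7405 = 74.0%.

74.0%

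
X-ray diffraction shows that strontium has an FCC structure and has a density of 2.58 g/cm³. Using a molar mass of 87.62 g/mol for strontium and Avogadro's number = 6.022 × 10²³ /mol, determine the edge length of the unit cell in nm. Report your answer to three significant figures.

0.609 nm

With Z = 4 atoms per FCC cell, a³ = Z·M/(N_A·ρ) = 4 × 87.62 / (6.022 × 10²³ × 2.580 g/cm³) = 2.256 × 10^-22 cm³.
a = (2.256 × 10^-22)^(1/3) = 6.087 × 10^-8 cm = 0.609 nm.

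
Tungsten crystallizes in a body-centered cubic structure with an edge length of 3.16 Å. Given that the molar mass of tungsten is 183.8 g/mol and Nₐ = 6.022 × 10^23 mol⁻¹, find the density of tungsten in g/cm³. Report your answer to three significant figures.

A BCC unit cell contains Z = 2 atoms.
Cell volume: a³ = (3.16 Å)³ = (3.160 × 10^-8 cm)³ = 3.155 × 10^-23 cm³.
ρ = Z·M/(N_A·a³) = 2 × 183.8 / (6.022 × 10²³ × 3.155 × 10^-23) = 19.35 g/cm³.

19.3 g/cm³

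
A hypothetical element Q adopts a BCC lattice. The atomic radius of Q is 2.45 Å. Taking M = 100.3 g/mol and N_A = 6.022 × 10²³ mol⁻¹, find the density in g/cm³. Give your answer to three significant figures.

1.84 g/cm³

In a BCC lattice, atoms touch along the body diagonal, so √3·a = 4r, giving a = 5.658 Å = 5.658 × 10^-8 cm.
With Z = 2, ρ = Z·M/(N_A·a³) = 2 × 100.3 / (6.022 × 10²³ × 1.811 × 10^-22) = 1.839 g/cm³.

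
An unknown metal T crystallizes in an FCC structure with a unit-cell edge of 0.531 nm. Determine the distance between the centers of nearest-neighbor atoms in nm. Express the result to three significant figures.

0.375 nm

In an FCC structure, atoms touch along the face diagonal, so √2·a = 4r; the nearest-neighbor distance equals 2r = 0.7071·a.
d = 0.7071 × 0.531 = 0.375 nm.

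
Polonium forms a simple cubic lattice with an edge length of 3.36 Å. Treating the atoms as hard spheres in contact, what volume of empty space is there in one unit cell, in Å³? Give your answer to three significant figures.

In a simple cubic lattice atoms touch along the cell edge, so a = 2r, so r = 0.5000a = 1.680 Å.
V_cell = a³ = 37.93 Å³; V_atoms = 1 × (4/3)πr³ = 19.86 Å³.
Empty space = 37.93 − 19.86 = 18.1 Å³.

18.1 Å³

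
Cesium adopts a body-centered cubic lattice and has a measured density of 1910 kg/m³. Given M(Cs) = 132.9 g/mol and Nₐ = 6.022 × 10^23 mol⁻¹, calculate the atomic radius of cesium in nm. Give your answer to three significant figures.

0.266 nm

For a BCC cell (Z = 2), a³ = Z·M/(N_A·ρ) = 2 × 132.9 / (6.022 × 10²³ × 1.910) = 2.311 × 10^-22 cm³, so a = 6.137 × 10^-8 cm = 0.6137 nm.
Atoms touch along the body diagonal, so √3·a = 4r, so r = 0.4330 × a = 0.266 nm.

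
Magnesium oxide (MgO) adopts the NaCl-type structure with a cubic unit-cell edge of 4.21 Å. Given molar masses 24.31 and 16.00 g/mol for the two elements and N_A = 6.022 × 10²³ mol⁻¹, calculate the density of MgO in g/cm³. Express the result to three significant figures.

3.59 g/cm³

The NaCl-type structure contains Z = 4 formula units per cell; M(MgO) = 24.31 + 16.00 = 40.31 g/mol.
a³ = (4.210 × 10^-8 cm)³ = 7.462 × 10^-23 cm³.
ρ = 4 × 40.31 / (6.022 × 10²³ × 7.462 × 10^-23) = 3.588 g/cm³.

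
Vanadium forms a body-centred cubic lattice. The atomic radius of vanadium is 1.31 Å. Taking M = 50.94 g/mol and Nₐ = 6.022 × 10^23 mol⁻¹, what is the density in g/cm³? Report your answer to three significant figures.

6.11 g/cm³

In a BCC lattice, atoms touch along the body diagonal, so √3·a = 4r, giving a = 3.025 Å = 3.025 × 10^-8 cm.
With Z = 2, ρ = Z·M/(N_A·a³) = 2 × 50.94 / (6.022 × 10²³ × 2.769 × 10^-23) = 6.110 g/cm³.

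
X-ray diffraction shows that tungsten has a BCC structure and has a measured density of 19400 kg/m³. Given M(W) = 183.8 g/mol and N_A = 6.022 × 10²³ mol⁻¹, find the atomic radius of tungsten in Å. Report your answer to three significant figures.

For a BCC cell (Z = 2), a³ = Z·M/(N_A·ρ) = 2 × 183.8 / (6.022 × 10²³ × 19.40) = 3.147 × 10^-23 cm³, so a = 3.157 × 10^-8 cm = 3.157 Å.
Atoms touch along the body diagonal, so √3·a = 4r, so r = 0.4330 × a = 1.37 Å.

1.37 Å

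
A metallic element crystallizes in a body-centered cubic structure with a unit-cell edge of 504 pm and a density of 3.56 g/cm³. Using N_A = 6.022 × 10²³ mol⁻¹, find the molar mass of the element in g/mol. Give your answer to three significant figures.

A BCC cell has Z = 2 atoms; a = 5.040 × 10^-8 cm.
M = ρ·N_A·a³/Z = 3.56 × 6.022 × 10²³ × 1.280 × 10^-22 / 2 = 137 g/mol.

137 g/mol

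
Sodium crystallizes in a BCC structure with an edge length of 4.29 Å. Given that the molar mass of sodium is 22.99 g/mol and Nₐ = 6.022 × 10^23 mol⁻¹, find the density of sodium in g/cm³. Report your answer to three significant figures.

0.967 g/cm³

A BCC unit cell contains Z = 2 atoms.
Cell volume: a³ = (4.29 Å)³ = (4.290 × 10^-8 cm)³ = 7.895 × 10^-23 cm³.
ρ = Z·M/(N_A·a³) = 2 × 22.99 / (6.022 × 10²³ × 7.895 × 10^-23) = 0.9671 g/cm³.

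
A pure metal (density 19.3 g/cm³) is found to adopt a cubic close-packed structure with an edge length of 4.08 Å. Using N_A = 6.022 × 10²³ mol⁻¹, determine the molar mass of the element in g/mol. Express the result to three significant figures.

197 g/mol

An FCC cell has Z = 4 atoms; a = 4.080 × 10^-8 cm.
M = ρ·N_A·a³/Z = 19.3 × 6.022 × 10²³ × 6.792 × 10^-23 / 4 = 197 g/mol.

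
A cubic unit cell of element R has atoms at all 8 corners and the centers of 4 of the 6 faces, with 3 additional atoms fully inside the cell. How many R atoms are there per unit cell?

6

Corner atoms are shared by 8 cells (1/8 each), face atoms by 2 (1/2 each), interior atoms are unshared.
Net atoms = 8 × 1/8 + 4 × 1/2 + 3 = 1 + 2 + 3 = 6.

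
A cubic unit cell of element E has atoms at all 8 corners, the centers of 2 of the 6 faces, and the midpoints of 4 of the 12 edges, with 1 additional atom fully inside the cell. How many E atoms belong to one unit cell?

4

Corner atoms are shared by 8 cells (1/8 each), face atoms by 2 (1/2 each), edge atoms by 4 (1/4 each), interior atoms are unshared.
Net atoms = 8 × 1/8 + 2 × 1/2 + 4 × 1/4 + 1 = 1 + 1 + 1 + 1 = 4.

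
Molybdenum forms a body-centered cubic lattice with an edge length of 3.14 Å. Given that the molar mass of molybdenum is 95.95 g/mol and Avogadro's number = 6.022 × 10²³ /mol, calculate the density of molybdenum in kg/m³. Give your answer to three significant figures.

A BCC unit cell contains Z = 2 atoms.
Cell volume: a³ = (3.14 Å)³ = (3.140 × 10^-8 cm)³ = 3.096 × 10^-23 cm³.
ρ = Z·M/(N_A·a³) = 2 × 95.95 / (6.022 × 10²³ × 3.096 × 10^-23) = 10.29 g/cm³ = 10300 kg/m³.

10300 kg/m³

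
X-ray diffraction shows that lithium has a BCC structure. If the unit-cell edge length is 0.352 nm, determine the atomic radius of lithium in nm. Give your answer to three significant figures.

0.152 nm

In a BCC lattice, atoms touch along the body diagonal, so √3·a = 4r.
r = √3·a/4 = 1.7321 × 0.352 / 4 = 0.152 nm.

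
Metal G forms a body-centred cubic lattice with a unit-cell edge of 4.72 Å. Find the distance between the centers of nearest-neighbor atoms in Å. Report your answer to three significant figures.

In a BCC structure, atoms touch along the body diagonal, so √3·a = 4r; the nearest-neighbor distance equals 2r = 0.8660·a.
d = 0.8660 × 4.72 = 4.09 Å.

4.09 Å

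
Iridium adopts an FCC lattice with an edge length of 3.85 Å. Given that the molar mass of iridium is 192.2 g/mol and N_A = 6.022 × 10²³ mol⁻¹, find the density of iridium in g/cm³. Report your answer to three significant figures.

An FCC unit cell contains Z = 4 atoms.
Cell volume: a³ = (3.85 Å)³ = (3.850 × 10^-8 cm)³ = 5.707 × 10^-23 cm³.
ρ = Z·M/(N_A·a³) = 4 × 192.2 / (6.022 × 10²³ × 5.707 × 10^-23) = 22.37 g/cm³.

22.4 g/cm³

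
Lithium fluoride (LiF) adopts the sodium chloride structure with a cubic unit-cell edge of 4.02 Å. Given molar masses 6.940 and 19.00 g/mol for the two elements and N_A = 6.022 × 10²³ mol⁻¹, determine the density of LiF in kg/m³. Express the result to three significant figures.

The sodium chloride structure contains Z = 4 formula units per cell; M(LiF) = 6.940 + 19.00 = 25.94 g/mol.
a³ = (4.020 × 10^-8 cm)³ = 6.496 × 10^-23 cm³.
ρ = 4 × 25.94 / (6.022 × 10²³ × 6.496 × 10^-23) = 2.652 g/cm³ = 2650 kg/m³.

2650 kg/m³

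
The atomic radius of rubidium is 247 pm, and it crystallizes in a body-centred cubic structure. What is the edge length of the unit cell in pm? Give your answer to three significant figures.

In a BCC lattice, atoms touch along the body diagonal, so √3·a = 4r.
a = 4r/√3 = 4 × 247 / 1.7321 = 570 pm.

570 pm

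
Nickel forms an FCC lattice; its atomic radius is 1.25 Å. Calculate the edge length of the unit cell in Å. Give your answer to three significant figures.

3.54 Å

In an FCC lattice, atoms touch along the face diagonal, so √2·a = 4r.
a = 4r/√2 = 4 × 1.25 / 1.4142 = 3.54 Å.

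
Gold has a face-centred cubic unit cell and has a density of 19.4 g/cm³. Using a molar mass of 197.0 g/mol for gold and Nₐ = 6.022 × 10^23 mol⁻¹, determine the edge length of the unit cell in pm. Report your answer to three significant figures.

With Z = 4 atoms per FCC cell, a³ = Z·M/(N_A·ρ) = 4 × 197.0 / (6.022 × 10²³ × 19.40 g/cm³) = 6.745 × 10^-23 cm³.
a = (6.745 × 10^-23)^(1/3) = 4.071 × 10^-8 cm = 407 pm.

407 pm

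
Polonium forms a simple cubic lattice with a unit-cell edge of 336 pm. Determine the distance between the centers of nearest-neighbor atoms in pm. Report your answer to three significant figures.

336 pm

In a simple cubic structure, atoms touch along the cell edge, so a = 2r; the nearest-neighbor distance equals 2r = 1.000·a.
d = 1.000 × 336 = 336 pm.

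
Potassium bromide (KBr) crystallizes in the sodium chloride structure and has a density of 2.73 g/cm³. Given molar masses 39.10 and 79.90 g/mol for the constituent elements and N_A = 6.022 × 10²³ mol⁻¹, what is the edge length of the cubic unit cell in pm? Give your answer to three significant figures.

M(KBr) = 119.0 g/mol; Z = 4 formula units per cell.
a³ = Z·M/(N_A·ρ) = 4 × 119.0 / (6.022 × 10²³ × 2.73) = 2.895 × 10^-22 cm³, so a = 6.616 × 10^-8 cm = 662 pm.

662 pm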